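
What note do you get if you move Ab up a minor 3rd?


Step by step:
minor 3rd: 3 letter names, 3 semitones
Letter: A + 2 → C
Pitch: Ab + 3 semitones, spelled as a C → Cb
= Cb


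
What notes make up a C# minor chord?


Let's work it out.
Minor triad = root + minor 3rd (3 semitones) + perfect 5th (7 semitones)
A triad on C# stacks thirds, so the chord tones use letter names C-E-G
Root: C#
Minor 3rd above C#: E
Perfect 5th above C#: G#
Chord = C# E G#


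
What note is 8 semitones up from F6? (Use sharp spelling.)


Step by step:
F6: chromatic position 5 in octave 6 → absolute = 6×12 + 5 = 77
Transpose up 8: 77 + 8 = 85
85 = 7×12 + 1 → C# in octave 7
Result = C#7


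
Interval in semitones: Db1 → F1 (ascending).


Absolute semitone position = octave×12 + chromatic position
Db1: 1×12 + 1 = 13
F1: 1×12 + 5 = 17
Difference = 17 - 13 = 4
= 4 semitones


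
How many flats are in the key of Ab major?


Flat major keys: C(0), F(1), Bb(2), Eb(3), Ab(4), Db(5), Gb(6), Cb(7)
Ab major has 4 flats
Order of flats: Bb Eb Ab Db Gb Cb Fb → first 4: Bb, Eb, Ab, Db
= 4 flats


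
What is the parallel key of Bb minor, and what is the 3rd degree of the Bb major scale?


Let's work it out.
Parallel keys share the same tonic but differ in mode
Bb minor → parallel is Bb major
Bb major scale: Bb C D Eb F G A
= Bb major; 3rd degree = D


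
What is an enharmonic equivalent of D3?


Enharmonic notes sound the same pitch but are spelled with different letter names
D and Ebb name the same pitch class
= Ebb3


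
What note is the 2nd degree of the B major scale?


Major scale pattern: W-W-H-W-W-W-H (2-2-1-2-2-2-1 semitones)
Starting from B:
  B + 2 semitones → C#
  C# + 2 semitones → D#
  D# + 1 semitone → E
  E + 2 semitones → F#
  F# + 2 semitones → G#
  G# + 2 semitones → A#
  A# + 1 semitone → B
Scale: B C# D# E F# G# A#
Degree 2 = C#


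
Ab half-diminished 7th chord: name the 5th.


Half-diminished 7th chord = root + minor 3rd + diminished 5th + minor 7th
Seventh chords stack in thirds, so the letter names are A-C-E-G
Root: Ab
Minor 3rd above Ab: Cb
Diminished 5th above Ab: Ebb
Minor 7th above Ab: Gb
The 5th = Ebb


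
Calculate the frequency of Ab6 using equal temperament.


Step by step:
f = 440 × 2^(n/12) where n = semitones from A4
Ab6: 23 semitones from A4
f = 440 × 2^(23/12)
f = 1661.22 Hz


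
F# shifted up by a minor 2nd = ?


Reasoning:
minor 2nd: 2 letter names, 1 semitones
Letter: F + 1 → G
Pitch: F# + 1 semitones, spelled as a G → G
= G


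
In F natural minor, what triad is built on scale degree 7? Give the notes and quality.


F natural minor scale: F G Ab Bb C Db Eb
Diatonic triad on degree 7 stacks scale notes 7, 2, 4: Eb G Bb
Eb→G = 4 semitones; Eb→Bb = 7 semitones → major triad
= Eb G Bb (major)


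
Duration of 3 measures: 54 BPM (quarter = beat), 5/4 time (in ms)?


Working:
Quarter-note beat duration = 60000 / 54 ms
Beats per measure (5/4) = 5
One measure = 5 × 60000 / 54 = 300000 / 54 ms
3 measures = 3 × 300000 / 54 = 900000 / 54
= 16666.7 ms


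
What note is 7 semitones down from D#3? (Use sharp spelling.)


Reasoning:
D#3: chromatic position 3 in octave 3 → absolute = 3×12 + 3 = 39
Transpose down 7: 39 - 7 = 32
32 = 2×12 + 8 → G# in octave 2
Result = G#2


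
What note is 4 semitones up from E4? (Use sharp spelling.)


Solution.
E4: chromatic position 4 in octave 4 → absolute = 4×12 + 4 = 52
Transpose up 4: 52 + 4 = 56
56 = 4×12 + 8 → G# in octave 4
Result = G#4


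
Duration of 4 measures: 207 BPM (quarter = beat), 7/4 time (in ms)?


Step by step:
Quarter-note beat duration = 60000 / 207 ms
Beats per measure (7/4) = 7
One measure = 7 × 60000 / 207 = 420000 / 207 ms
4 measures = 4 × 420000 / 207 = 1680000 / 207
= 8115.9 ms


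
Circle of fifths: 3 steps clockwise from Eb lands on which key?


Step by step:
Each clockwise step on the circle of fifths moves up a perfect 5th
From Eb: Eb → Bb → F → C
= C


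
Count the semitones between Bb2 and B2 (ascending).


Absolute semitone position = octave×12 + chromatic position
Bb2: 2×12 + 10 = 34
B2: 2×12 + 11 = 35
Difference = 35 - 34 = 1
= 1 semitone


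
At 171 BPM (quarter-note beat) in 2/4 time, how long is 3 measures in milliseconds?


Solution.
Quarter-note beat duration = 60000 / 171 ms
Beats per measure (2/4) = 2
One measure = 2 × 60000 / 171 = 120000 / 171 ms
3 measures = 3 × 120000 / 171 = 360000 / 171
= 2105.3 ms


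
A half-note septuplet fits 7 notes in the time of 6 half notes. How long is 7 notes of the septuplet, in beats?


Step by step:
Septuplet: 7 notes occupy the space of 6 half notes
Space = 6 × 2 = 12 beats
Each septuplet note = 12 / 7 = 12/7 beats
7 notes = 7 × 12/7 = 12
= 12 beats


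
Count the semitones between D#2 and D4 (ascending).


Absolute semitone position = octave×12 + chromatic position
D#2: 2×12 + 3 = 27
D4: 4×12 + 2 = 50
Difference = 50 - 27 = 23
= 23 semitones


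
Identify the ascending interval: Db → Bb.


Letter names: D → B spans 6 letter names → a 6th
Semitones: Db → Bb = 9 half-steps
A 6th of 9 semitones is a major 6th
= major 6th


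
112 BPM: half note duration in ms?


One quarter-note beat = 60000 / BPM = 60000 / 112 ms
Half note = 2 × quarter note
Duration = 2 × 60000 / 112 = 120000 / 112
= 1071.4 ms


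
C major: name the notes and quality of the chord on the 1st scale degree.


Solution.
C major scale: C D E F G A B
Diatonic triad on degree 1 stacks scale notes 1, 3, 5: C E G
C→E = 4 semitones; C→G = 7 semitones → major triad
= C E G (major)


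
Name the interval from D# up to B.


Reasoning:
Letter names: D → B spans 6 letter names → a 6th
Semitones: D# → B = 8 half-steps
A 6th of 8 semitones is a minor 6th
= minor 6th


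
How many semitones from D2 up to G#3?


Reasoning:
Absolute semitone position = octave×12 + chromatic position
D2: 2×12 + 2 = 26
G#3: 3×12 + 8 = 44
Difference = 44 - 26 = 18
= 18 semitones


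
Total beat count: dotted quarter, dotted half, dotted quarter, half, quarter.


Reasoning:
Beat values:
  dotted quarter = 1.5 beats
  dotted half = 3 beats
  dotted quarter = 1.5 beats
  half = 2 beats
  quarter = 1 beat
Sum = 1.5 + 3 + 1.5 + 2 + 1
= 9 beats


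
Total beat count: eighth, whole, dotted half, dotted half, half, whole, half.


Let's work it out.
Beat values:
  eighth = 0.5 beats
  whole = 4 beats
  dotted half = 3 beats
  dotted half = 3 beats
  half = 2 beats
  whole = 4 beats
  half = 2 beats
Sum = 0.5 + 4 + 3 + 3 + 2 + 4 + 2
= 18.5 beats


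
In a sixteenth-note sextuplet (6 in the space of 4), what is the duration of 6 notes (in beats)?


Working:
Sextuplet: 6 notes occupy the space of 4 sixteenth notes
Space = 4 × 1/4 = 1 beat
Each sextuplet note = 1 / 6 = 1/6 beats
6 notes = 6 × 1/6 = 1
= 1 beat


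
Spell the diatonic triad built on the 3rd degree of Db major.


Working:
Db major scale: Db Eb F Gb Ab Bb C
Diatonic triad on degree 3 stacks scale notes 3, 5, 7: F Ab C
F→Ab = 3 semitones; F→C = 7 semitones → minor triad
= F Ab C (minor)


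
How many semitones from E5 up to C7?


Step by step:
Absolute semitone position = octave×12 + chromatic position
E5: 5×12 + 4 = 64
C7: 7×12 + 0 = 84
Difference = 84 - 64 = 20
= 20 semitones


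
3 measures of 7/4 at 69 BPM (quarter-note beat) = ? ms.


Quarter-note beat duration = 60000 / 69 ms
Beats per measure (7/4) = 7
One measure = 7 × 60000 / 69 = 420000 / 69 ms
3 measures = 3 × 420000 / 69 = 1260000 / 69
= 18260.9 ms


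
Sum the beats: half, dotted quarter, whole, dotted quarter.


Step by step:
Beat values:
  half = 2 beats
  dotted quarter = 1.5 beats
  whole = 4 beats
  dotted quarter = 1.5 beats
Sum = 2 + 1.5 + 4 + 1.5
= 9 beats


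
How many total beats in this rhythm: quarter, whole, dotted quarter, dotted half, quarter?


Working:
Beat values:
  quarter = 1 beat
  whole = 4 beats
  dotted quarter = 1.5 beats
  dotted half = 3 beats
  quarter = 1 beat
Sum = 1 + 4 + 1.5 + 3 + 1
= 10.5 beats


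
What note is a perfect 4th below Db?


A 4th spans 4 letter names, so from D we land on A
A perfect 4th = 5 semitones below Db
Spell A at that pitch: Ab
= Ab


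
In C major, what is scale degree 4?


Let's work it out.
Major scale pattern: W-W-H-W-W-W-H (2-2-1-2-2-2-1 semitones)
Starting from C:
  C + 2 semitones → D
  D + 2 semitones → E
  E + 1 semitone → F
  F + 2 semitones → G
  G + 2 semitones → A
  A + 2 semitones → B
  B + 1 semitone → C
Scale: C D E F G A B
Degree 4 = F


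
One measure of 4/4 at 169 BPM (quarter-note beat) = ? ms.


Quarter-note beat duration = 60000 / 169 ms
Beats per measure (4/4) = 4
One measure = 4 × 60000 / 169 = 240000 / 169 ms
= 1420.1 ms


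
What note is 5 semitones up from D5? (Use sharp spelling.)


Let's work it out.
D5: chromatic position 2 in octave 5 → absolute = 5×12 + 2 = 62
Transpose up 5: 62 + 5 = 67
67 = 5×12 + 7 → G in octave 5
Result = G5


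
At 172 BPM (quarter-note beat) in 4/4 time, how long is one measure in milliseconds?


Quarter-note beat duration = 60000 / 172 ms
Beats per measure (4/4) = 4
One measure = 4 × 60000 / 172 = 240000 / 172 ms
= 1395.3 ms


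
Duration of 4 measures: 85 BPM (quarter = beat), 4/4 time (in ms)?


Quarter-note beat duration = 60000 / 85 ms
Beats per measure (4/4) = 4
One measure = 4 × 60000 / 85 = 240000 / 85 ms
4 measures = 4 × 240000 / 85 = 960000 / 85
= 11294.1 ms


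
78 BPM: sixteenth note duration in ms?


One quarter-note beat = 60000 / BPM = 60000 / 78 ms
Sixteenth note = 1/4 × quarter note
Duration = 1/4 × 60000 / 78 = 15000 / 78
= 192.3 ms


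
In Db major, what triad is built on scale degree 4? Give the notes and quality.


Reasoning:
Db major scale: Db Eb F Gb Ab Bb C
Diatonic triad on degree 4 stacks scale notes 4, 6, 1: Gb Bb Db
Gb→Bb = 4 semitones; Gb→Db = 7 semitones → major triad
= Gb Bb Db (major)


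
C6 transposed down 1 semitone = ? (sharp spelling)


C6: chromatic position 0 in octave 6 → absolute = 6×12 + 0 = 72
Transpose down 1: 72 - 1 = 71
71 = 5×12 + 11 → B in octave 5
Result = B5


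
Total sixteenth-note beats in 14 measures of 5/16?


Working:
Time signature 5/16: the bottom number 16 means the sixteenth note gets one count
The top number 5 means 5 sixteenth-note beats per measure
Total = 5 × 14 measures
= 70 sixteenth-note beats


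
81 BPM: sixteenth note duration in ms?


Working:
One quarter-note beat = 60000 / BPM = 60000 / 81 ms
Sixteenth note = 1/4 × quarter note
Duration = 1/4 × 60000 / 81 = 15000 / 81
= 185.2 ms


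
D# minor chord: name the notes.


Minor triad = root + minor 3rd (3 semitones) + perfect 5th (7 semitones)
A triad on D# stacks thirds, so the chord tones use letter names D-F-A
Root: D#
Minor 3rd above D#: F#
Perfect 5th above D#: A#
Chord = D# F# A#


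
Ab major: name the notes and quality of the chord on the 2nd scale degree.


Ab major scale: Ab Bb C Db Eb F G
Diatonic triad on degree 2 stacks scale notes 2, 4, 6: Bb Db F
Bb→Db = 3 semitones; Bb→F = 7 semitones → minor triad
= Bb Db F (minor)


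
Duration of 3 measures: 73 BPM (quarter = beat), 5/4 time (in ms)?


Solution.
Quarter-note beat duration = 60000 / 73 ms
Beats per measure (5/4) = 5
One measure = 5 × 60000 / 73 = 300000 / 73 ms
3 measures = 3 × 300000 / 73 = 900000 / 73
= 12328.8 ms


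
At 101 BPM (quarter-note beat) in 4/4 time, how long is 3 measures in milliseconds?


Let's work it out.
Quarter-note beat duration = 60000 / 101 ms
Beats per measure (4/4) = 4
One measure = 4 × 60000 / 101 = 240000 / 101 ms
3 measures = 3 × 240000 / 101 = 720000 / 101
= 7128.7 ms


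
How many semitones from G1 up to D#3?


Step by step:
Absolute semitone position = octave×12 + chromatic position
G1: 1×12 + 7 = 19
D#3: 3×12 + 3 = 39
Difference = 39 - 19 = 20
= 20 semitones


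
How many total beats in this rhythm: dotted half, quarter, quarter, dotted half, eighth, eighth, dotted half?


Solution.
Beat values:
  dotted half = 3 beats
  quarter = 1 beat
  quarter = 1 beat
  dotted half = 3 beats
  eighth = 0.5 beats
  eighth = 0.5 beats
  dotted half = 3 beats
Sum = 3 + 1 + 1 + 3 + 0.5 + 0.5 + 3
= 12 beats


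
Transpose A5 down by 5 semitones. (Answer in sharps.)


A5: chromatic position 9 in octave 5 → absolute = 5×12 + 9 = 69
Transpose down 5: 69 - 5 = 64
64 = 5×12 + 4 → E in octave 5
Result = E5


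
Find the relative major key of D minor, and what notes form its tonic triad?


Working:
The relative major shares the key signature and is a minor 3rd above the minor tonic
A minor 3rd above D is F
→ relative major of D minor is F major
Tonic triad of F major = root + major 3rd + perfect 5th = F A C
= F major; triad = F A C


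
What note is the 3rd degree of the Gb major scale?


Working:
Major scale pattern: W-W-H-W-W-W-H (2-2-1-2-2-2-1 semitones)
Starting from Gb:
  Gb + 2 semitones → Ab
  Ab + 2 semitones → Bb
  Bb + 1 semitone → Cb
  Cb + 2 semitones → Db
  Db + 2 semitones → Eb
  Eb + 2 semitones → F
  F + 1 semitone → Gb
Scale: Gb Ab Bb Cb Db Eb F
Degree 3 = Bb


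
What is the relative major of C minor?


Solution.
The relative major shares the key signature and is a minor 3rd above the minor tonic
A minor 3rd above C is Eb
→ relative major of C minor is Eb major
= Eb major


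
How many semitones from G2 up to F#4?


Let's work it out.
Absolute semitone position = octave×12 + chromatic position
G2: 2×12 + 7 = 31
F#4: 4×12 + 6 = 54
Difference = 54 - 31 = 23
= 23 semitones


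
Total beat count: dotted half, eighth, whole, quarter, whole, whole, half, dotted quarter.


Beat values:
  dotted half = 3 beats
  eighth = 0.5 beats
  whole = 4 beats
  quarter = 1 beat
  whole = 4 beats
  whole = 4 beats
  half = 2 beats
  dotted quarter = 1.5 beats
Sum = 3 + 0.5 + 4 + 1 + 4 + 4 + 2 + 1.5
= 20 beats


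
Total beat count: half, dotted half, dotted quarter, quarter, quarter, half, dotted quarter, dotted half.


Reasoning:
Beat values:
  half = 2 beats
  dotted half = 3 beats
  dotted quarter = 1.5 beats
  quarter = 1 beat
  quarter = 1 beat
  half = 2 beats
  dotted quarter = 1.5 beats
  dotted half = 3 beats
Sum = 2 + 3 + 1.5 + 1 + 1 + 2 + 1.5 + 3
= 15 beats


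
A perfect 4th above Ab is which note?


Let's work it out.
A 4th spans 4 letter names, so from A we land on D
A perfect 4th = 5 semitones above Ab
Spell D at that pitch: Db
= Db


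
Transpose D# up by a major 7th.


Let's work it out.
major 7th: 7 letter names, 11 semitones
Letter: D + 6 → C
Pitch: D# + 11 semitones, spelled as a C → C##
= C##


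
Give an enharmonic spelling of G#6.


Enharmonic notes sound the same pitch but are spelled with different letter names
G# and Ab name the same pitch class
= Ab6


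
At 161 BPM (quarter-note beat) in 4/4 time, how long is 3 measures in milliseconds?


Quarter-note beat duration = 60000 / 161 ms
Beats per measure (4/4) = 4
One measure = 4 × 60000 / 161 = 240000 / 161 ms
3 measures = 3 × 240000 / 161 = 720000 / 161
= 4472.0 ms


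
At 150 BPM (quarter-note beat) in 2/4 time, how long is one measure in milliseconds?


Working:
Quarter-note beat duration = 60000 / 150 ms
Beats per measure (2/4) = 2
One measure = 2 × 60000 / 150 = 120000 / 150 ms
= 800.0 ms


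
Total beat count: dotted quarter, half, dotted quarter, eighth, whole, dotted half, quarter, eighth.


Step by step:
Beat values:
  dotted quarter = 1.5 beats
  half = 2 beats
  dotted quarter = 1.5 beats
  eighth = 0.5 beats
  whole = 4 beats
  dotted half = 3 beats
  quarter = 1 beat
  eighth = 0.5 beats
Sum = 1.5 + 2 + 1.5 + 0.5 + 4 + 3 + 1 + 0.5
= 14 beats


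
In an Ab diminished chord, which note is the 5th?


Diminished triad = root + minor 3rd (3 semitones) + diminished 5th (6 semitones)
A triad on Ab stacks thirds, so the chord tones use letter names A-C-E
Root: Ab
Minor 3rd above Ab: Cb
Diminished 5th above Ab: Ebb
The 5th = Ebb


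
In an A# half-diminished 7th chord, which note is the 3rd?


Working:
Half-diminished 7th chord = root + minor 3rd + diminished 5th + minor 7th
Seventh chords stack in thirds, so the letter names are A-C-E-G
Root: A#
Minor 3rd above A#: C#
Diminished 5th above A#: E
Minor 7th above A#: G#
The 3rd = C#


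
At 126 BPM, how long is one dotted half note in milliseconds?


One quarter-note beat = 60000 / BPM = 60000 / 126 ms
Dotted half note = 3 × quarter note
Duration = 3 × 60000 / 126 = 180000 / 126
= 1428.6 ms


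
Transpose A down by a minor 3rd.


Reasoning:
minor 3rd: 3 letter names, 3 semitones
Letter: A - 2 → F
Pitch: A - 3 semitones, spelled as an F → F#
= F#


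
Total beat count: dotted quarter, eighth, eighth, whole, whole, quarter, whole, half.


Reasoning:
Beat values:
  dotted quarter = 1.5 beats
  eighth = 0.5 beats
  eighth = 0.5 beats
  whole = 4 beats
  whole = 4 beats
  quarter = 1 beat
  whole = 4 beats
  half = 2 beats
Sum = 1.5 + 0.5 + 0.5 + 4 + 4 + 1 + 4 + 2
= 17.5 beats


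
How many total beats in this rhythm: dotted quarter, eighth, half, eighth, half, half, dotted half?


Beat values:
  dotted quarter = 1.5 beats
  eighth = 0.5 beats
  half = 2 beats
  eighth = 0.5 beats
  half = 2 beats
  half = 2 beats
  dotted half = 3 beats
Sum = 1.5 + 0.5 + 2 + 0.5 + 2 + 2 + 3
= 11.5 beats


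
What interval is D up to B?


Reasoning:
Letter names: D → B spans 6 letter names → a 6th
Semitones: D → B = 9 half-steps
A 6th of 9 semitones is a major 6th
= major 6th


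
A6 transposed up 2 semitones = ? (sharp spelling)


A6: chromatic position 9 in octave 6 → absolute = 6×12 + 9 = 81
Transpose up 2: 81 + 2 = 83
83 = 6×12 + 11 → B in octave 6
Result = B6


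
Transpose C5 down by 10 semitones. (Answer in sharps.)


Reasoning:
C5: chromatic position 0 in octave 5 → absolute = 5×12 + 0 = 60
Transpose down 10: 60 - 10 = 50
50 = 4×12 + 2 → D in octave 4
Result = D4


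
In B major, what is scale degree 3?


Let's work it out.
Major scale pattern: W-W-H-W-W-W-H (2-2-1-2-2-2-1 semitones)
Starting from B:
  B + 2 semitones → C#
  C# + 2 semitones → D#
  D# + 1 semitone → E
  E + 2 semitones → F#
  F# + 2 semitones → G#
  G# + 2 semitones → A#
  A# + 1 semitone → B
Scale: B C# D# E F# G# A#
Degree 3 = D#


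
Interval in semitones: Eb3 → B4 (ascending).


Step by step:
Absolute semitone position = octave×12 + chromatic position
Eb3: 3×12 + 3 = 39
B4: 4×12 + 11 = 59
Difference = 59 - 39 = 20
= 20 semitones


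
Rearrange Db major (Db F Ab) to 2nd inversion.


Reasoning:
Root position: Db F Ab
2nd inversion: move root and 3rd up an octave
Bass note: Ab
Notes (bottom to top) = Ab Db F


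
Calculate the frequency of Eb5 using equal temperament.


Solution.
f = 440 × 2^(n/12) where n = semitones from A4
Eb5: 6 semitones from A4
f = 440 × 2^(6/12)
f = 622.25 Hz


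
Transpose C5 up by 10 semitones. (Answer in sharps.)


Solution.
C5: chromatic position 0 in octave 5 → absolute = 5×12 + 0 = 60
Transpose up 10: 60 + 10 = 70
70 = 5×12 + 10 → A# in octave 5
Result = A#5


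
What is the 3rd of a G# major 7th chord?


Let's work it out.
Major 7th chord = root + major 3rd + perfect 5th + major 7th
Seventh chords stack in thirds, so the letter names are G-B-D-F
Root: G#
Major 3rd above G#: B#
Perfect 5th above G#: D#
Major 7th above G#: F##
The 3rd = B#


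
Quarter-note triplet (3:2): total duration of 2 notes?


Working:
Triplet: 3 notes occupy the space of 2 quarter notes
Space = 2 × 1 = 2 beats
Each triplet note = 2 / 3 = 2/3 beats
2 notes = 2 × 2/3 = 4/3
= 4/3 beats


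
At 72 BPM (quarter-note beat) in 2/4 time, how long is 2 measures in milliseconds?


Solution.
Quarter-note beat duration = 60000 / 72 ms
Beats per measure (2/4) = 2
One measure = 2 × 60000 / 72 = 120000 / 72 ms
2 measures = 2 × 120000 / 72 = 240000 / 72
= 3333.3 ms


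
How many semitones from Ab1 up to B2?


Reasoning:
Absolute semitone position = octave×12 + chromatic position
Ab1: 1×12 + 8 = 20
B2: 2×12 + 11 = 35
Difference = 35 - 20 = 15
= 15 semitones


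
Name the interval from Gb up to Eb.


Solution.
Letter names: G → E spans 6 letter names → a 6th
Semitones: Gb → Eb = 9 half-steps
A 6th of 9 semitones is a major 6th
= major 6th


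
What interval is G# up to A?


Letter names: G → A spans 2 letter names → a 2nd
Semitones: G# → A = 1 half-step
A 2nd of 1 semitone is a minor 2nd
= minor 2nd


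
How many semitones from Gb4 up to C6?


Let's work it out.
Absolute semitone position = octave×12 + chromatic position
Gb4: 4×12 + 6 = 54
C6: 6×12 + 0 = 72
Difference = 72 - 54 = 18
= 18 semitones


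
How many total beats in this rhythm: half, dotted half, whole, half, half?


Solution.
Beat values:
  half = 2 beats
  dotted half = 3 beats
  whole = 4 beats
  half = 2 beats
  half = 2 beats
Sum = 2 + 3 + 4 + 2 + 2
= 13 beats


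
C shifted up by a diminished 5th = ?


Reasoning:
diminished 5th: 5 letter names, 6 semitones
Letter: C + 4 → G
Pitch: C + 6 semitones, spelled as a G → Gb
= Gb


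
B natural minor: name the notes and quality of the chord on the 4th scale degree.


Step by step:
B natural minor scale: B C# D E F# G A
Diatonic triad on degree 4 stacks scale notes 4, 6, 1: E G B
E→G = 3 semitones; E→B = 7 semitones → minor triad
= E G B (minor)


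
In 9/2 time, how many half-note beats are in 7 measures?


Reasoning:
Time signature 9/2: the bottom number 2 means the half note gets one count
The top number 9 means 9 half-note beats per measure
Total = 9 × 7 measures
= 63 half-note beats


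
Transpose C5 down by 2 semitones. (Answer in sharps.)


Let's work it out.
C5: chromatic position 0 in octave 5 → absolute = 5×12 + 0 = 60
Transpose down 2: 60 - 2 = 58
58 = 4×12 + 10 → A# in octave 4
Result = A#4


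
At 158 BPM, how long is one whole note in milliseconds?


One quarter-note beat = 60000 / BPM = 60000 / 158 ms
Whole note = 4 × quarter note
Duration = 4 × 60000 / 158 = 240000 / 158
= 1519.0 ms


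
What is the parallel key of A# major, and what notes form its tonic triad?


Reasoning:
Parallel keys share the same tonic but differ in mode
A# major → parallel is A# minor
Tonic triad of A# minor = A# C# E#
= A# minor; triad = A# C# E#


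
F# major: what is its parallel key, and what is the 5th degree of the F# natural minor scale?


Parallel keys share the same tonic but differ in mode
F# major → parallel is F# minor
F# natural minor scale: F# G# A B C# D E
= F# minor; 5th degree = C#


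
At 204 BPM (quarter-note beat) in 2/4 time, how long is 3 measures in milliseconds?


Let's work it out.
Quarter-note beat duration = 60000 / 204 ms
Beats per measure (2/4) = 2
One measure = 2 × 60000 / 204 = 120000 / 204 ms
3 measures = 3 × 120000 / 204 = 360000 / 204
= 1764.7 ms


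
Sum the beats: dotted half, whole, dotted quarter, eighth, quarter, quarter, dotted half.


Reasoning:
Beat values:
  dotted half = 3 beats
  whole = 4 beats
  dotted quarter = 1.5 beats
  eighth = 0.5 beats
  quarter = 1 beat
  quarter = 1 beat
  dotted half = 3 beats
Sum = 3 + 4 + 1.5 + 0.5 + 1 + 1 + 3
= 14 beats


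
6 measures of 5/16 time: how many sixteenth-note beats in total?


Let's work it out.
Time signature 5/16: the bottom number 16 means the sixteenth note gets one count
The top number 5 means 5 sixteenth-note beats per measure
Total = 5 × 6 measures
= 30 sixteenth-note beats


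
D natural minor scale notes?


Solution.
Natural minor scale pattern: W-H-W-W-H-W-W (2-1-2-2-1-2-2 semitones)
Starting from D:
  D + 2 semitones → E
  E + 1 semitone → F
  F + 2 semitones → G
  G + 2 semitones → A
  A + 1 semitone → Bb
  Bb + 2 semitones → C
  C + 2 semitones → D
Scale = D E F G A Bb C


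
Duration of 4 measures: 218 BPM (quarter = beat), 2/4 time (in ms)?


Reasoning:
Quarter-note beat duration = 60000 / 218 ms
Beats per measure (2/4) = 2
One measure = 2 × 60000 / 218 = 120000 / 218 ms
4 measures = 4 × 120000 / 218 = 480000 / 218
= 2201.8 ms


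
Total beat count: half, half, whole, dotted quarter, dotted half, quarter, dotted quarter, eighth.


Solution.
Beat values:
  half = 2 beats
  half = 2 beats
  whole = 4 beats
  dotted quarter = 1.5 beats
  dotted half = 3 beats
  quarter = 1 beat
  dotted quarter = 1.5 beats
  eighth = 0.5 beats
Sum = 2 + 2 + 4 + 1.5 + 3 + 1 + 1.5 + 0.5
= 15.5 beats


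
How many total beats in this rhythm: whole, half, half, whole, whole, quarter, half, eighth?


Let's work it out.
Beat values:
  whole = 4 beats
  half = 2 beats
  half = 2 beats
  whole = 4 beats
  whole = 4 beats
  quarter = 1 beat
  half = 2 beats
  eighth = 0.5 beats
Sum = 4 + 2 + 2 + 4 + 4 + 1 + 2 + 0.5
= 19.5 beats


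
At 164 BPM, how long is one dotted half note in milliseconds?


Let's work it out.
One quarter-note beat = 60000 / BPM = 60000 / 164 ms
Dotted half note = 3 × quarter note
Duration = 3 × 60000 / 164 = 180000 / 164
= 1097.6 ms


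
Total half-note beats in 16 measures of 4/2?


Let's work it out.
Time signature 4/2: the bottom number 2 means the half note gets one count
The top number 4 means 4 half-note beats per measure
Total = 4 × 16 measures
= 64 half-note beats


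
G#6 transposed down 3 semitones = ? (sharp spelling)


G#6: chromatic position 8 in octave 6 → absolute = 6×12 + 8 = 80
Transpose down 3: 80 - 3 = 77
77 = 6×12 + 5 → F in octave 6
Result = F6


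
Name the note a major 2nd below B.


A 2nd spans 2 letter names, so from B we land on A
A major 2nd = 2 semitones below B
Spell A at that pitch: A
= A


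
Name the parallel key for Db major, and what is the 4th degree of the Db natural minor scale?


Parallel keys share the same tonic but differ in mode
Db major → parallel is Db minor
Db natural minor scale: Db Eb Fb Gb Ab Bbb Cb
= Db minor; 4th degree = Gb


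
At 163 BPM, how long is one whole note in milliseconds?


One quarter-note beat = 60000 / BPM = 60000 / 163 ms
Whole note = 4 × quarter note
Duration = 4 × 60000 / 163 = 240000 / 163
= 1472.4 ms


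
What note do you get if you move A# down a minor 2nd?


minor 2nd: 2 letter names, 1 semitones
Letter: A - 1 → G
Pitch: A# - 1 semitones, spelled as a G → G##
= G##


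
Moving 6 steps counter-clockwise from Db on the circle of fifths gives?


Reasoning:
Each counter-clockwise step moves down a perfect 5th (= up a perfect 4th)
From Db: Db → F#/Gb → B → E → A → D → G
= G


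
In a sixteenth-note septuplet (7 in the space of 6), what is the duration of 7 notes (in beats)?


Working:
Septuplet: 7 notes occupy the space of 6 sixteenth notes
Space = 6 × 1/4 = 3/2 beats
Each septuplet note = 3/2 / 7 = 3/14 beats
7 notes = 7 × 3/14 = 3/2
= 3/2 beats


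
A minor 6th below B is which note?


Reasoning:
A 6th spans 6 letter names, so from B we land on D
A minor 6th = 8 semitones below B
Spell D at that pitch: D#
= D#


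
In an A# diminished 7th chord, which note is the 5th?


Solution.
Diminished 7th chord = root + minor 3rd + diminished 5th + diminished 7th
Seventh chords stack in thirds, so the letter names are A-C-E-G
Root: A#
Minor 3rd above A#: C#
Diminished 5th above A#: E
Diminished 7th above A#: G
The 5th = E


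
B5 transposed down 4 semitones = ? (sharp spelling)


Reasoning:
B5: chromatic position 11 in octave 5 → absolute = 5×12 + 11 = 71
Transpose down 4: 71 - 4 = 67
67 = 5×12 + 7 → G in octave 5
Result = G5


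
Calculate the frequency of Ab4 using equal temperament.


Solution.
f = 440 × 2^(n/12) where n = semitones from A4
Ab4: -1 semitones from A4
f = 440 × 2^(-1/12)
f = 415.30 Hz


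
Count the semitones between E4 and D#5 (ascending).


Reasoning:
Absolute semitone position = octave×12 + chromatic position
E4: 4×12 + 4 = 52
D#5: 5×12 + 3 = 63
Difference = 63 - 52 = 11
= 11 semitones


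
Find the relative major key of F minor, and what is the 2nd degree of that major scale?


Working:
The relative major shares the key signature and is a minor 3rd above the minor tonic
A minor 3rd above F is Ab
→ relative major of F minor is Ab major
Ab major scale: Ab Bb C Db Eb F G
= Ab major; 2nd degree = Bb


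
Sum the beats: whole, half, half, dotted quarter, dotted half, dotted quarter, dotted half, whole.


Beat values:
  whole = 4 beats
  half = 2 beats
  half = 2 beats
  dotted quarter = 1.5 beats
  dotted half = 3 beats
  dotted quarter = 1.5 beats
  dotted half = 3 beats
  whole = 4 beats
Sum = 4 + 2 + 2 + 1.5 + 3 + 1.5 + 3 + 4
= 21 beats


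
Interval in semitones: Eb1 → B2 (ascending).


Solution.
Absolute semitone position = octave×12 + chromatic position
Eb1: 1×12 + 3 = 15
B2: 2×12 + 11 = 35
Difference = 35 - 15 = 20
= 20 semitones


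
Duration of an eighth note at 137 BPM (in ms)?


Let's work it out.
One quarter-note beat = 60000 / BPM = 60000 / 137 ms
Eighth note = 1/2 × quarter note
Duration = 1/2 × 60000 / 137 = 30000 / 137
= 219.0 ms


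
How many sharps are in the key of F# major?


Working:
Sharp major keys follow the circle of fifths: C(0), G(1), D(2), A(3), E(4), B(5), F#(6), C#(7)
F# major has 6 sharps
Order of sharps: F# C# G# D# A# E# B# → first 6: F#, C#, G#, D#, A#, E#
= 6 sharps


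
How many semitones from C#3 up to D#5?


Solution.
Absolute semitone position = octave×12 + chromatic position
C#3: 3×12 + 1 = 37
D#5: 5×12 + 3 = 63
Difference = 63 - 37 = 26
= 26 semitones


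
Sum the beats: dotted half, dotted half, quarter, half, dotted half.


Let's work it out.
Beat values:
  dotted half = 3 beats
  dotted half = 3 beats
  quarter = 1 beat
  half = 2 beats
  dotted half = 3 beats
Sum = 3 + 3 + 1 + 2 + 3
= 12 beats


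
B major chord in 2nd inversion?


Solution.
Root position: B D# F#
2nd inversion: move root and 3rd up an octave
Bass note: F#
Notes (bottom to top) = F# B D#


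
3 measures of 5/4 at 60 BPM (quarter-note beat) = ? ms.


Quarter-note beat duration = 60000 / 60 ms
Beats per measure (5/4) = 5
One measure = 5 × 60000 / 60 = 300000 / 60 ms
3 measures = 3 × 300000 / 60 = 900000 / 60
= 15000.0 ms


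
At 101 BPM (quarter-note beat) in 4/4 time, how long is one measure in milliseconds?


Quarter-note beat duration = 60000 / 101 ms
Beats per measure (4/4) = 4
One measure = 4 × 60000 / 101 = 240000 / 101 ms
= 2376.2 ms


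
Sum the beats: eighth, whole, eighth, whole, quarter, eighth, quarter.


Beat values:
  eighth = 0.5 beats
  whole = 4 beats
  eighth = 0.5 beats
  whole = 4 beats
  quarter = 1 beat
  eighth = 0.5 beats
  quarter = 1 beat
Sum = 0.5 + 4 + 0.5 + 4 + 1 + 0.5 + 1
= 11.5 beats


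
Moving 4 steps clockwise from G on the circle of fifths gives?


Solution.
Each clockwise step on the circle of fifths moves up a perfect 5th
From G: G → D → A → E → B
= B


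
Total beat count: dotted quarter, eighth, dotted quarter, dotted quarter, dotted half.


Beat values:
  dotted quarter = 1.5 beats
  eighth = 0.5 beats
  dotted quarter = 1.5 beats
  dotted quarter = 1.5 beats
  dotted half = 3 beats
Sum = 1.5 + 0.5 + 1.5 + 1.5 + 3
= 8 beats


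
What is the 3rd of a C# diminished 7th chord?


Solution.
Diminished 7th chord = root + minor 3rd + diminished 5th + diminished 7th
Seventh chords stack in thirds, so the letter names are C-E-G-B
Root: C#
Minor 3rd above C#: E
Diminished 5th above C#: G
Diminished 7th above C#: Bb
The 3rd = E


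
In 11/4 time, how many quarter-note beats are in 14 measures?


Step by step:
Time signature 11/4: the bottom number 4 means the quarter note gets one count
The top number 11 means 11 quarter-note beats per measure
Total = 11 × 14 measures
= 154 quarter-note beats


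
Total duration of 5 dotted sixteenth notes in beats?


Base sixteenth note = 1/4 beats
Dot 1 adds half the previous value: +1/8
One dotted sixteenth = 1/4 + 1/8 = 3/8
5 of them = 5 × 3/8 = 15/8
= 15/8 beats


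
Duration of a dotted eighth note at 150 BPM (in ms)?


Let's work it out.
One quarter-note beat = 60000 / BPM = 60000 / 150 ms
Dotted eighth note = 3/4 × quarter note
Duration = 3/4 × 60000 / 150 = 45000 / 150
= 300.0 ms


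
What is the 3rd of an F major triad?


Solution.
Major triad = root + major 3rd (4 semitones) + perfect 5th (7 semitones)
A triad on F stacks thirds, so the chord tones use letter names F-A-C
Root: F
Major 3rd above F: A
Perfect 5th above F: C
The 3rd = A


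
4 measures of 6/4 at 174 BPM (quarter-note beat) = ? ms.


Solution.
Quarter-note beat duration = 60000 / 174 ms
Beats per measure (6/4) = 6
One measure = 6 × 60000 / 174 = 360000 / 174 ms
4 measures = 4 × 360000 / 174 = 1440000 / 174
= 8275.9 ms


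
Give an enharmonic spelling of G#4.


Let's work it out.
Enharmonic notes sound the same pitch but are spelled with different letter names
G# and Ab name the same pitch class
= Ab4


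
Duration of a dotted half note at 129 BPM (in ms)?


Let's work it out.
One quarter-note beat = 60000 / BPM = 60000 / 129 ms
Dotted half note = 3 × quarter note
Duration = 3 × 60000 / 129 = 180000 / 129
= 1395.3 ms


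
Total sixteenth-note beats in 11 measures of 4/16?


Time signature 4/16: the bottom number 16 means the sixteenth note gets one count
The top number 4 means 4 sixteenth-note beats per measure
Total = 4 × 11 measures
= 44 sixteenth-note beats


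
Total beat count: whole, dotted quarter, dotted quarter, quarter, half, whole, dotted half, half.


Reasoning:
Beat values:
  whole = 4 beats
  dotted quarter = 1.5 beats
  dotted quarter = 1.5 beats
  quarter = 1 beat
  half = 2 beats
  whole = 4 beats
  dotted half = 3 beats
  half = 2 beats
Sum = 4 + 1.5 + 1.5 + 1 + 2 + 4 + 3 + 2
= 19 beats


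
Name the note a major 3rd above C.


Working:
A 3rd spans 3 letter names, so from C we land on E
A major 3rd = 4 semitones above C
Spell E at that pitch: E
= E


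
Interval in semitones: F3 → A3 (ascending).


Reasoning:
Absolute semitone position = octave×12 + chromatic position
F3: 3×12 + 5 = 41
A3: 3×12 + 9 = 45
Difference = 45 - 41 = 4
= 4 semitones


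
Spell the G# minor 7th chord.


Reasoning:
Minor 7th chord = root + minor 3rd + perfect 5th + minor 7th
Seventh chords stack in thirds, so the letter names are G-B-D-F
Root: G#
Minor 3rd above G#: B
Perfect 5th above G#: D#
Minor 7th above G#: F#
Chord = G# B D# F#


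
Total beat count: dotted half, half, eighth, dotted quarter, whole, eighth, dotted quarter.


Beat values:
  dotted half = 3 beats
  half = 2 beats
  eighth = 0.5 beats
  dotted quarter = 1.5 beats
  whole = 4 beats
  eighth = 0.5 beats
  dotted quarter = 1.5 beats
Sum = 3 + 2 + 0.5 + 1.5 + 4 + 0.5 + 1.5
= 13 beats


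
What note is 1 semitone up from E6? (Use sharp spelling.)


Reasoning:
E6: chromatic position 4 in octave 6 → absolute = 6×12 + 4 = 76
Transpose up 1: 76 + 1 = 77
77 = 6×12 + 5 → F in octave 6
Result = F6


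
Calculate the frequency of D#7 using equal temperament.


Working:
f = 440 × 2^(n/12) where n = semitones from A4
D#7: 30 semitones from A4
f = 440 × 2^(30/12)
f = 2489.02 Hz


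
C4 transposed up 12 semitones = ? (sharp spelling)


Step by step:
C4: chromatic position 0 in octave 4 → absolute = 4×12 + 0 = 48
Transpose up 12: 48 + 12 = 60
60 = 5×12 + 0 → C in octave 5
Result = C5


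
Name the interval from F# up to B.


Reasoning:
Letter names: F → B spans 4 letter names → a 4th
Semitones: F# → B = 5 half-steps
A 4th of 5 semitones is a perfect 4th
= perfect 4th


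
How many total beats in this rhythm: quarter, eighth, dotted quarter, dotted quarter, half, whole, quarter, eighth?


Beat values:
  quarter = 1 beat
  eighth = 0.5 beats
  dotted quarter = 1.5 beats
  dotted quarter = 1.5 beats
  half = 2 beats
  whole = 4 beats
  quarter = 1 beat
  eighth = 0.5 beats
Sum = 1 + 0.5 + 1.5 + 1.5 + 2 + 4 + 1 + 0.5
= 12 beats


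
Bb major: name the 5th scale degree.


Working:
Major scale pattern: W-W-H-W-W-W-H (2-2-1-2-2-2-1 semitones)
Starting from Bb:
  Bb + 2 semitones → C
  C + 2 semitones → D
  D + 1 semitone → Eb
  Eb + 2 semitones → F
  F + 2 semitones → G
  G + 2 semitones → A
  A + 1 semitone → Bb
Scale: Bb C D Eb F G A
Degree 5 = F


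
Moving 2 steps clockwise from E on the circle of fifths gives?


Solution.
Each clockwise step on the circle of fifths moves up a perfect 5th
From E: E → B → F#/Gb
= F#/Gb


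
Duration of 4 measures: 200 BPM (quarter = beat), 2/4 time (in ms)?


Working:
Quarter-note beat duration = 60000 / 200 ms
Beats per measure (2/4) = 2
One measure = 2 × 60000 / 200 = 120000 / 200 ms
4 measures = 4 × 120000 / 200 = 480000 / 200
= 2400.0 ms


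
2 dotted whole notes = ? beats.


Reasoning:
Base whole note = 4 beats
Dot 1 adds half the previous value: +2
One dotted whole = 4 + 2 = 6
2 of them = 2 × 6 = 12
= 12 beats


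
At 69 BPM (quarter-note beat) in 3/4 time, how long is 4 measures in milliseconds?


Working:
Quarter-note beat duration = 60000 / 69 ms
Beats per measure (3/4) = 3
One measure = 3 × 60000 / 69 = 180000 / 69 ms
4 measures = 4 × 180000 / 69 = 720000 / 69
= 10434.8 ms


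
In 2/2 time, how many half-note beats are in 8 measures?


Reasoning:
Time signature 2/2: the bottom number 2 means the half note gets one count
The top number 2 means 2 half-note beats per measure
Total = 2 × 8 measures
= 16 half-note beats


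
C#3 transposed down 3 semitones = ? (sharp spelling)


C#3: chromatic position 1 in octave 3 → absolute = 3×12 + 1 = 37
Transpose down 3: 37 - 3 = 34
34 = 2×12 + 10 → A# in octave 2
Result = A#2


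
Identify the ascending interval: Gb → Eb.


Letter names: G → E spans 6 letter names → a 6th
Semitones: Gb → Eb = 9 half-steps
A 6th of 9 semitones is a major 6th
= major 6th


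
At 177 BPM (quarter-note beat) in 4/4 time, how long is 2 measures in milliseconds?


Solution.
Quarter-note beat duration = 60000 / 177 ms
Beats per measure (4/4) = 4
One measure = 4 × 60000 / 177 = 240000 / 177 ms
2 measures = 2 × 240000 / 177 = 480000 / 177
= 2711.9 ms


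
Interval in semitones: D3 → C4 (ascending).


Solution.
Absolute semitone position = octave×12 + chromatic position
D3: 3×12 + 2 = 38
C4: 4×12 + 0 = 48
Difference = 48 - 38 = 10
= 10 semitones


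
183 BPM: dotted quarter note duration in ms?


Solution.
One quarter-note beat = 60000 / BPM = 60000 / 183 ms
Dotted quarter note = 3/2 × quarter note
Duration = 3/2 × 60000 / 183 = 90000 / 183
= 491.8 ms


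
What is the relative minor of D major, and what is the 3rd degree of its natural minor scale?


Reasoning:
The relative minor shares the major's key signature and starts on its 6th degree
6th degree = a major 6th above the tonic; a major 6th above D is B
→ relative minor of D major is B minor
B natural minor scale: B C# D E F# G A
= B minor; 3rd degree = D


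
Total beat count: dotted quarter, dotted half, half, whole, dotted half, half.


Beat values:
  dotted quarter = 1.5 beats
  dotted half = 3 beats
  half = 2 beats
  whole = 4 beats
  dotted half = 3 beats
  half = 2 beats
Sum = 1.5 + 3 + 2 + 4 + 3 + 2
= 15.5 beats


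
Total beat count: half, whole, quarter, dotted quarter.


Reasoning:
Beat values:
  half = 2 beats
  whole = 4 beats
  quarter = 1 beat
  dotted quarter = 1.5 beats
Sum = 2 + 4 + 1 + 1.5
= 8.5 beats


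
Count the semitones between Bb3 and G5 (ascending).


Absolute semitone position = octave×12 + chromatic position
Bb3: 3×12 + 10 = 46
G5: 5×12 + 7 = 67
Difference = 67 - 46 = 21
= 21 semitones
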